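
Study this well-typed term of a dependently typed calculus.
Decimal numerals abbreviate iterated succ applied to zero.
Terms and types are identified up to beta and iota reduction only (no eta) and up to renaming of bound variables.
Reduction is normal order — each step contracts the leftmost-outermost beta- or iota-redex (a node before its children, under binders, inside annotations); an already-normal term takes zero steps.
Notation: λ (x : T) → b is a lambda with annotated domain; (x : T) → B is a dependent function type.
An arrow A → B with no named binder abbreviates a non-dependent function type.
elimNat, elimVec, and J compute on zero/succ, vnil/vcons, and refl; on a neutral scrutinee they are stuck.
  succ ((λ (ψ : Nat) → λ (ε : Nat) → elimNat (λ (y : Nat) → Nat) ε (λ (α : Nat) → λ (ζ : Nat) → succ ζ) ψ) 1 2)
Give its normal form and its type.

reduced normal form:
  4
the term's type:
  Nat
observation: the leftmost-outermost redex is a beta-redex, and normalization takes 6 steps.


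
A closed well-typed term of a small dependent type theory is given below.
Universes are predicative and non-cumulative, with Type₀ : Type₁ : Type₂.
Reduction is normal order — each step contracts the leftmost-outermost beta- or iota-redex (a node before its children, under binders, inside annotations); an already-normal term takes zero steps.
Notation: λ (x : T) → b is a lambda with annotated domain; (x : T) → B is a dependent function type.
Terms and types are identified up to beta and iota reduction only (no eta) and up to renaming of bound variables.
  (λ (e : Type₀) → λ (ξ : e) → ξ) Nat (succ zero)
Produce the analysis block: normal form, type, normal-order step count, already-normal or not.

resulting normal form:
  succ zero
the term's type:
  Nat
steps to reach normal form (normal order): 2
started in normal form: no
first redex: a beta-redex


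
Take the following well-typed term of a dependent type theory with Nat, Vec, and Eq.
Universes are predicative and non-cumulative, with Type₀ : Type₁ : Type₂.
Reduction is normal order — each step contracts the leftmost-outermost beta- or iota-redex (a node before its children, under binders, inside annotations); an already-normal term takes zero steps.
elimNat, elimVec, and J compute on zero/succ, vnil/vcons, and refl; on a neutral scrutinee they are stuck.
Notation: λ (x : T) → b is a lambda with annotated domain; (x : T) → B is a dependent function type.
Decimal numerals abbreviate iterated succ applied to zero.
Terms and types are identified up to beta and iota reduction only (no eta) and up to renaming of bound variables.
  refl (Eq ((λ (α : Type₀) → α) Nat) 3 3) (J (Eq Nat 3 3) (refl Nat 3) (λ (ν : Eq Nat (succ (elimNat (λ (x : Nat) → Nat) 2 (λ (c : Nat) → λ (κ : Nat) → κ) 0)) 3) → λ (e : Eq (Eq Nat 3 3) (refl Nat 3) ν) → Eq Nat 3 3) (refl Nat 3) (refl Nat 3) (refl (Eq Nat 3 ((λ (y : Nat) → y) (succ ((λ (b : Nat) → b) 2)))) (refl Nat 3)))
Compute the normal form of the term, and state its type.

reduced normal form:
  refl (Eq Nat 3 3) (refl Nat 3)
type:
  Eq (Eq Nat 3 3) (refl Nat 3) (refl Nat 3)


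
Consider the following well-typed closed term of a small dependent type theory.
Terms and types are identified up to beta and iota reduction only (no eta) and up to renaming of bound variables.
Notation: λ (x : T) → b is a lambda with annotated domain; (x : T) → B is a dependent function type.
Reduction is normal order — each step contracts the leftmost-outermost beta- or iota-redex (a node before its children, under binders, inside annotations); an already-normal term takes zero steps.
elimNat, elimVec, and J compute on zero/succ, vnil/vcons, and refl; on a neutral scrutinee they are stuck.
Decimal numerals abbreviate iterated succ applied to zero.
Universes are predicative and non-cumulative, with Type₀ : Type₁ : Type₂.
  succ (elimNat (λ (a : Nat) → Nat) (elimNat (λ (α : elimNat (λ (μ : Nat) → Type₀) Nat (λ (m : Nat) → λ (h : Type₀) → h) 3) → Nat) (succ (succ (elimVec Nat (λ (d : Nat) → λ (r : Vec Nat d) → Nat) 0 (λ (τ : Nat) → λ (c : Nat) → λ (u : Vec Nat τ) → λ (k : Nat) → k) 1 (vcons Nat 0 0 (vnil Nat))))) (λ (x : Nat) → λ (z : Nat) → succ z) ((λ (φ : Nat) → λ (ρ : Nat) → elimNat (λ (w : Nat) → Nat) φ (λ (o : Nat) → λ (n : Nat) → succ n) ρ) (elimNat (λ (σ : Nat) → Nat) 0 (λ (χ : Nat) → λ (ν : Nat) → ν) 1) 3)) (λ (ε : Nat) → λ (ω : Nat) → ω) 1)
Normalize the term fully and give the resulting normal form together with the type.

normal form:
  6
inferred type:
  Nat
observation: 46 normal-order steps separate the term from its normal form.


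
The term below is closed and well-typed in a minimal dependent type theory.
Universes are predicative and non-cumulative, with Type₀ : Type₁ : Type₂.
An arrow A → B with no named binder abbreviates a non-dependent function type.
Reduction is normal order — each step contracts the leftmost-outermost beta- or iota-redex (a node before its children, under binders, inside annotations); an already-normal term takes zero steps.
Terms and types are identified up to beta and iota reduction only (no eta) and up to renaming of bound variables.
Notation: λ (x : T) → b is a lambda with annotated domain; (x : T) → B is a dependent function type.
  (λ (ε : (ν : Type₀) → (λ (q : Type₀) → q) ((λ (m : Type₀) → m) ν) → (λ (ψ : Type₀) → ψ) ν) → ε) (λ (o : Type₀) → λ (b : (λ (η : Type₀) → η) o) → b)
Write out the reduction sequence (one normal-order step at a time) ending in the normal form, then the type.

reduction (normal order):
  (λ (ε : (ν : Type₀) → (λ (q : Type₀) → q) ((λ (m : Type₀) → m) ν) → (λ (ψ : Type₀) → ψ) ν) → ε) (λ (o : Type₀) → λ (b : (λ (η : Type₀) → η) o) → b)
  ~> λ (ε : Type₀) → λ (ν : (λ (q : Type₀) → q) ε) → ν
  ~> λ (ε : Type₀) → λ (ν : ε) → ν
inferred type:
  (ε : Type₀) → ε → ε


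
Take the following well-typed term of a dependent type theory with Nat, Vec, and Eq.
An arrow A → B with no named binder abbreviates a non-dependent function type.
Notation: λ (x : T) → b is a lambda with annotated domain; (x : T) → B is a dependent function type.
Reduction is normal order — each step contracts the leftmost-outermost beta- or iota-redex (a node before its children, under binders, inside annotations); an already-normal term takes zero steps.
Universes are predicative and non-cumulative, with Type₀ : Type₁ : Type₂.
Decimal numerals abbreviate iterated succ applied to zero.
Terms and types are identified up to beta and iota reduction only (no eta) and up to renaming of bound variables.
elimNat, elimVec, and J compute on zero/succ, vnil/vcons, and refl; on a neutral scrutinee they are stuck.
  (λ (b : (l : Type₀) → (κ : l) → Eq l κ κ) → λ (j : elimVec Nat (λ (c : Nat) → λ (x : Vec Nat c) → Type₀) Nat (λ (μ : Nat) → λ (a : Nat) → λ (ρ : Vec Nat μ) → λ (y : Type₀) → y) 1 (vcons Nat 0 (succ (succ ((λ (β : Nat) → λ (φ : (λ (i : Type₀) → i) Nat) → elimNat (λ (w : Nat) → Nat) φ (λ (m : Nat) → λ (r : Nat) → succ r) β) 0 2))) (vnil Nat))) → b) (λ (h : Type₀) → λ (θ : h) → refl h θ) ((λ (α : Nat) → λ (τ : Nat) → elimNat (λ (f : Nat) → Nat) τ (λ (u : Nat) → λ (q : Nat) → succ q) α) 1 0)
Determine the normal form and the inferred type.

reduced normal form:
  λ (b : Type₀) → λ (l : b) → refl b l
inferred type:
  (b : Type₀) → (l : b) → Eq b l l
observation: the first redex contracted is a beta-redex; the normal form is reached in 2 normal-order steps.


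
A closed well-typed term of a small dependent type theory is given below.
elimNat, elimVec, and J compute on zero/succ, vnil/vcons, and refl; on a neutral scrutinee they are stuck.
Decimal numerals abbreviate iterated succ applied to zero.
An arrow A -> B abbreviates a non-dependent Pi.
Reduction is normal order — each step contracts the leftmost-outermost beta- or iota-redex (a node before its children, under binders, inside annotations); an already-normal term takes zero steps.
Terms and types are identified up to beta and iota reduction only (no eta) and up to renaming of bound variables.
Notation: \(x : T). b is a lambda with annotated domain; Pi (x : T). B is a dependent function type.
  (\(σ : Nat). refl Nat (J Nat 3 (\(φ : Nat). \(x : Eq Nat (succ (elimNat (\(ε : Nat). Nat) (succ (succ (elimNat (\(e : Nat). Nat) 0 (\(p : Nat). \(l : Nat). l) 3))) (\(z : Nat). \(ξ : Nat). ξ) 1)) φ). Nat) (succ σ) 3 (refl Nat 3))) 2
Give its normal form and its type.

resulting normal form:
  refl Nat 3
inferred type:
  Eq Nat 3 3


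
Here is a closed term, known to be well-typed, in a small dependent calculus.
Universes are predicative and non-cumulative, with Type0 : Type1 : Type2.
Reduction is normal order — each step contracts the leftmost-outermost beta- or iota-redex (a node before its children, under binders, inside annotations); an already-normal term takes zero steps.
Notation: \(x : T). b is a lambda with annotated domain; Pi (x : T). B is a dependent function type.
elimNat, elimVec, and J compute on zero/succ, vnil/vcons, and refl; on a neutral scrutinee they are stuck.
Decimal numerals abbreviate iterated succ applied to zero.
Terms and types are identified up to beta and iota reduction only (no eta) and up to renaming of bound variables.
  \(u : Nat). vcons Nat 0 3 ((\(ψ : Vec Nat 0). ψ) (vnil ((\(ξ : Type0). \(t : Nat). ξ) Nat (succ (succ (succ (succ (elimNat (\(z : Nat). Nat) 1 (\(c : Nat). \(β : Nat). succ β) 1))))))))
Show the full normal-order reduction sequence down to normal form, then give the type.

normal-order reduction sequence:
  \(u : Nat). vcons Nat 0 3 ((\(ψ : Vec Nat 0). ψ) (vnil ((\(ξ : Type0). \(t : Nat). ξ) Nat (succ (succ (succ (succ (elimNat (\(z : Nat). Nat) 1 (\(c : Nat). \(β : Nat). succ β) 1))))))))
  ~> \(u : Nat). vcons Nat 0 3 (vnil ((\(ψ : Type0). \(ξ : Nat). ψ) Nat (succ (succ (succ (succ (elimNat (\(t : Nat). Nat) 1 (\(z : Nat). \(c : Nat). succ c) 1)))))))
  ~> \(u : Nat). vcons Nat 0 3 (vnil ((\(ψ : Nat). Nat) (succ (succ (succ (succ (elimNat (\(ξ : Nat). Nat) 1 (\(t : Nat). \(z : Nat). succ z) 1)))))))
  ~> \(u : Nat). vcons Nat 0 3 (vnil Nat)
type:
  Pi (u : Nat). Vec Nat 1


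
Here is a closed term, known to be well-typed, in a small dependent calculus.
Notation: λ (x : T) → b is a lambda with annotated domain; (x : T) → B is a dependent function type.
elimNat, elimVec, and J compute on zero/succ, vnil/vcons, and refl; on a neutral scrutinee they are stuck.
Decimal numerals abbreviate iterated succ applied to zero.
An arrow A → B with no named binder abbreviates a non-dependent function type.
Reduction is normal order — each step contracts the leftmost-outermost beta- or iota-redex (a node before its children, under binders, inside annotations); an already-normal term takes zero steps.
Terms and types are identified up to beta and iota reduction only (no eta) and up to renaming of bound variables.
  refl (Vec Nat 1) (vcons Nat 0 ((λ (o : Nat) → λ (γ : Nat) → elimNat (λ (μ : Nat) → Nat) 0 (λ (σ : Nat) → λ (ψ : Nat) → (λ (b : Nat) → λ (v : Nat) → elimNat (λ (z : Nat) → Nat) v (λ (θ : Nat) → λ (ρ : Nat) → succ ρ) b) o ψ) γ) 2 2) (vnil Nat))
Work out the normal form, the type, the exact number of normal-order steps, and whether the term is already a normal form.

resulting normal form:
  refl (Vec Nat 1) (vcons Nat 0 4 (vnil Nat))
the term's type:
  Eq (Vec Nat 1) (vcons Nat 0 4 (vnil Nat)) (vcons Nat 0 4 (vnil Nat))
normal-order step count: 27
already normal: no
first contracted redex: a beta-redex


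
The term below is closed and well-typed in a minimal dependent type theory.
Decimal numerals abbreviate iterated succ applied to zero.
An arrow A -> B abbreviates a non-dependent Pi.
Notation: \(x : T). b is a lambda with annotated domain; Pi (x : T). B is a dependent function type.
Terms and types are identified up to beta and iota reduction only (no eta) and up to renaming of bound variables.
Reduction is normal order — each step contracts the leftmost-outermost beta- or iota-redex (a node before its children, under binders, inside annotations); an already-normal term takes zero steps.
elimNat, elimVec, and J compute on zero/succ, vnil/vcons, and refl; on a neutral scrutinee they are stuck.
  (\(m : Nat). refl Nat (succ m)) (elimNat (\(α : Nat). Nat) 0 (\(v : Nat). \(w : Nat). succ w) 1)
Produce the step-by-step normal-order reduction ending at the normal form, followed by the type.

normal-order reduction:
  (\(m : Nat). refl Nat (succ m)) (elimNat (\(α : Nat). Nat) 0 (\(v : Nat). \(w : Nat). succ w) 1)
  ~> refl Nat (succ (elimNat (\(m : Nat). Nat) 0 (\(α : Nat). \(v : Nat). succ v) 1))
  ~> refl Nat (succ ((\(m : Nat). \(α : Nat). succ α) 0 (elimNat (\(v : Nat). Nat) 0 (\(w : Nat). \(t : Nat). succ t) 0)))
  ~> refl Nat (succ ((\(m : Nat). succ m) (elimNat (\(α : Nat). Nat) 0 (\(v : Nat). \(w : Nat). succ w) 0)))
  ~> refl Nat (succ (succ (elimNat (\(m : Nat). Nat) 0 (\(α : Nat). \(v : Nat). succ v) 0)))
  ~> refl Nat 2
type:
  Eq Nat 2 2


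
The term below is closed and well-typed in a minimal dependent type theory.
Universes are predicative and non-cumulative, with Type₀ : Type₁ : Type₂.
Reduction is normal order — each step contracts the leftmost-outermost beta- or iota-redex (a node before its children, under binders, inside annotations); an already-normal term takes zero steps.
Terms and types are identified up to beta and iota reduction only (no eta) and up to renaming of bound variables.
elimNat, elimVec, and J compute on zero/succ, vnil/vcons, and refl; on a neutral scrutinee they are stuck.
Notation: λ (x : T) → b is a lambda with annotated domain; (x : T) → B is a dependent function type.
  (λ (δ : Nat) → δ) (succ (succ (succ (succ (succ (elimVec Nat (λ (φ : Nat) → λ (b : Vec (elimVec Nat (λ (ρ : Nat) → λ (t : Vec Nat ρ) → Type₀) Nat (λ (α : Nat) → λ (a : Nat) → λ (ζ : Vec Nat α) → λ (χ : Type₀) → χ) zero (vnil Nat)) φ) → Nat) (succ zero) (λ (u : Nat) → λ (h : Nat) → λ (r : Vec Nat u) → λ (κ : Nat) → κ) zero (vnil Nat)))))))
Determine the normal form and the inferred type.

normal form:
  succ (succ (succ (succ (succ (succ zero)))))
type:
  Nat
observation: contracting a beta-redex first, the term normalizes in 2 steps.


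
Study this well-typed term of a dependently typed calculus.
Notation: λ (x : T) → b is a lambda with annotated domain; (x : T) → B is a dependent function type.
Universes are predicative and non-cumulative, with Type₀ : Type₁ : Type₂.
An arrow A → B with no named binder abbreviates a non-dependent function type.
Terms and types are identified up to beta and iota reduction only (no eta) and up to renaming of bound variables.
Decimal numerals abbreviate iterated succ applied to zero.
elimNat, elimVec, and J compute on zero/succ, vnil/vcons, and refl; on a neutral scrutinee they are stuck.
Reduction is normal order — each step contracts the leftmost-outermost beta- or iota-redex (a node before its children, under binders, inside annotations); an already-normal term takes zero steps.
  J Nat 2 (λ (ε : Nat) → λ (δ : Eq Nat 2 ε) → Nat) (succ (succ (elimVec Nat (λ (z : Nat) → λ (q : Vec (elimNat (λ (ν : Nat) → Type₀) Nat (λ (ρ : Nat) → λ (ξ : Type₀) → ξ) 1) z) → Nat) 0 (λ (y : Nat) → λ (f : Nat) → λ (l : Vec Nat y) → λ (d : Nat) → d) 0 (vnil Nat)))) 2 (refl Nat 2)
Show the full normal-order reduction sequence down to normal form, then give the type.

normal-order reduction:
  J Nat 2 (λ (ε : Nat) → λ (δ : Eq Nat 2 ε) → Nat) (succ (succ (elimVec Nat (λ (z : Nat) → λ (q : Vec (elimNat (λ (ν : Nat) → Type₀) Nat (λ (ρ : Nat) → λ (ξ : Type₀) → ξ) 1) z) → Nat) 0 (λ (y : Nat) → λ (f : Nat) → λ (l : Vec Nat y) → λ (d : Nat) → d) 0 (vnil Nat)))) 2 (refl Nat 2)
  ~> succ (succ (elimVec Nat (λ (ε : Nat) → λ (δ : Vec (elimNat (λ (z : Nat) → Type₀) Nat (λ (q : Nat) → λ (ν : Type₀) → ν) 1) ε) → Nat) 0 (λ (ρ : Nat) → λ (ξ : Nat) → λ (y : Vec Nat ρ) → λ (f : Nat) → f) 0 (vnil Nat)))
  ~> 2
the term's type:
  Nat


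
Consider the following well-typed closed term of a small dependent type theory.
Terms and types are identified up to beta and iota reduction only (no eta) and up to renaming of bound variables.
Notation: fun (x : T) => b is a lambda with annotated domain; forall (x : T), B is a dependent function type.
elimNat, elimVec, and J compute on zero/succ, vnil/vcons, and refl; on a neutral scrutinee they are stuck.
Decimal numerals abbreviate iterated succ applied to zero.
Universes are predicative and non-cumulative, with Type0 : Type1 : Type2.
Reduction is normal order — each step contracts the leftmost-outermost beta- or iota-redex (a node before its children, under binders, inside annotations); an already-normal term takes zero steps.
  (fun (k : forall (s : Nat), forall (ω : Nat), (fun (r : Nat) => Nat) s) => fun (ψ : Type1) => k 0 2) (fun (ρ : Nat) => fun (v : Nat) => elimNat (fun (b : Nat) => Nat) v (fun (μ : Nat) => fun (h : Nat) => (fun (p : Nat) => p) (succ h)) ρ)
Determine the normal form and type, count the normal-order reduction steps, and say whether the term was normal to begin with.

normal form:
  fun (k : Type1) => 2
type:
  forall (k : Type1), Nat
reduction steps (normal order): 4
started in normal form: no
first redex: a beta-redex


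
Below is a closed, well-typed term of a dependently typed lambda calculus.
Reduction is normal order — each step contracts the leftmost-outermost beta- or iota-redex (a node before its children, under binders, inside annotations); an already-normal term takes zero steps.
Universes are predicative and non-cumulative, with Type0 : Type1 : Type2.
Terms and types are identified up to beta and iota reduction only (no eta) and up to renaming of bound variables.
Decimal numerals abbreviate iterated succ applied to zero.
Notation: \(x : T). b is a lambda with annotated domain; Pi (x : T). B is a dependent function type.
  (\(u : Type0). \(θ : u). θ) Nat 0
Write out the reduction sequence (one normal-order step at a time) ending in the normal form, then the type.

reduction (normal order):
  (\(u : Type0). \(θ : u). θ) Nat 0
  ~> (\(u : Nat). u) 0
  ~> 0
the term's type:
  Nat


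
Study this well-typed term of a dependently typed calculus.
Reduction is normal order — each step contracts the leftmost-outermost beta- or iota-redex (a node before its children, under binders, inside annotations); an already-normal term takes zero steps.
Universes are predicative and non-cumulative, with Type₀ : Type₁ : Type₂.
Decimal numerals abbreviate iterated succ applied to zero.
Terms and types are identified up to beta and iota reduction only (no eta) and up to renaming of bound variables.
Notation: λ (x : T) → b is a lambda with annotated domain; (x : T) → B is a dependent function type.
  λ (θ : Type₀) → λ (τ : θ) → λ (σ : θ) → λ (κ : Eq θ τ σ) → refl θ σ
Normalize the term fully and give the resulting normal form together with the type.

reduced normal form:
  λ (θ : Type₀) → λ (τ : θ) → λ (σ : θ) → λ (κ : Eq θ τ σ) → refl θ σ
inferred type:
  (θ : Type₀) → (τ : θ) → (σ : θ) → (κ : Eq θ τ σ) → Eq θ σ σ
observation: no redex remains anywhere in the term; it is its own normal form.


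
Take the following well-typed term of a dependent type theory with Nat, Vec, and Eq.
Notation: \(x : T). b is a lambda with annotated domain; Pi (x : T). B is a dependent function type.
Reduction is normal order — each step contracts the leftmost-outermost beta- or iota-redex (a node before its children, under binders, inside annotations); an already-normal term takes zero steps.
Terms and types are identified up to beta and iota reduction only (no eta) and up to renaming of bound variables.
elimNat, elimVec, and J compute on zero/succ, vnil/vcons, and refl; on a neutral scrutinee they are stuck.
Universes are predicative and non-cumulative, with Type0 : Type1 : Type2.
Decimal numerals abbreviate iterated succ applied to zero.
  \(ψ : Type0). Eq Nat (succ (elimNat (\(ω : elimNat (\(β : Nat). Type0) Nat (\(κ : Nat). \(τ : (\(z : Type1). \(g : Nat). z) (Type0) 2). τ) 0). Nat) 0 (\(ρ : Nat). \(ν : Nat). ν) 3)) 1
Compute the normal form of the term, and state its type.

normal form:
  \(ψ : Type0). Eq Nat 1 1
inferred type:
  Pi (ψ : Type0). Type0


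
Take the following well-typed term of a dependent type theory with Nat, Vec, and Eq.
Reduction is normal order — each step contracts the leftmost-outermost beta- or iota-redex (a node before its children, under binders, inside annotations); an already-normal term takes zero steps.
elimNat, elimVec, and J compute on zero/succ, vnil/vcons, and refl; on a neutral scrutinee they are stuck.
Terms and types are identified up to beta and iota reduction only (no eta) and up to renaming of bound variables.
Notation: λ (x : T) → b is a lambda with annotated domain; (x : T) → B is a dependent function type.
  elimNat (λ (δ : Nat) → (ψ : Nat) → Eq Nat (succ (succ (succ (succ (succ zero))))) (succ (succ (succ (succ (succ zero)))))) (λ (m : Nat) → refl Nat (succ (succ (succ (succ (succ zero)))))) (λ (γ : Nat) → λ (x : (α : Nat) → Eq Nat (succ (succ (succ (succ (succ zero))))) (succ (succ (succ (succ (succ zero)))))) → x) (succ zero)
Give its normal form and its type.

resulting normal form:
  λ (δ : Nat) → refl Nat (succ (succ (succ (succ (succ zero)))))
the term's type:
  (δ : Nat) → Eq Nat (succ (succ (succ (succ (succ zero))))) (succ (succ (succ (succ (succ zero)))))
observation: the leftmost-outermost redex is an elimNat iota-redex, and normalization takes 4 steps.


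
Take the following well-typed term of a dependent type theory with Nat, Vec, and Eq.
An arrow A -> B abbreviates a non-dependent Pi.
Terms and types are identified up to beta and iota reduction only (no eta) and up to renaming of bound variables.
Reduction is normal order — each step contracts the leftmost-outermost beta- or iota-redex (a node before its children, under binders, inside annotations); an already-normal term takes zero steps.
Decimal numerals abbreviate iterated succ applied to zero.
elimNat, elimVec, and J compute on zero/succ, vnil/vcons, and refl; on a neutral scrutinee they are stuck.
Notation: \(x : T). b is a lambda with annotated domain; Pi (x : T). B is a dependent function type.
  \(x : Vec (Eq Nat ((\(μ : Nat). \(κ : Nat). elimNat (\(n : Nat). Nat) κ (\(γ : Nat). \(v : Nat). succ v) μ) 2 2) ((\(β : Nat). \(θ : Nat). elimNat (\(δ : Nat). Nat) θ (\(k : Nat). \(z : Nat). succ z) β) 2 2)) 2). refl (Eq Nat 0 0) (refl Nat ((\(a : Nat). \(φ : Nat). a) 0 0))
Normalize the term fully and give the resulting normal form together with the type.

reduced normal form:
  \(x : Vec (Eq Nat 4 4) 2). refl (Eq Nat 0 0) (refl Nat 0)
the term's type:
  Vec (Eq Nat 4 4) 2 -> Eq (Eq Nat 0 0) (refl Nat 0) (refl Nat 0)


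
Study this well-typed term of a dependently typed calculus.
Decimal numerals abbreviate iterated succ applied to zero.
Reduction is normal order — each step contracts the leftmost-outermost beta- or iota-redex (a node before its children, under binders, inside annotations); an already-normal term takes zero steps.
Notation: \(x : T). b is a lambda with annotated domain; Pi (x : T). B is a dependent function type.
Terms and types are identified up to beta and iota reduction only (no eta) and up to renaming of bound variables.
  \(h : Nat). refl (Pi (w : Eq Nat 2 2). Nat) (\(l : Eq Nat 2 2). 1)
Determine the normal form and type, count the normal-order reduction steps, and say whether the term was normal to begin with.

resulting normal form:
  \(h : Nat). refl (Pi (w : Eq Nat 2 2). Nat) (\(l : Eq Nat 2 2). 1)
the term's type:
  Pi (h : Nat). Eq (Pi (w : Eq Nat 2 2). Nat) (\(l : Eq Nat 2 2). 1) (\(i : Eq Nat 2 2). 1)
reduction steps (normal order): 0
term was already normal: yes


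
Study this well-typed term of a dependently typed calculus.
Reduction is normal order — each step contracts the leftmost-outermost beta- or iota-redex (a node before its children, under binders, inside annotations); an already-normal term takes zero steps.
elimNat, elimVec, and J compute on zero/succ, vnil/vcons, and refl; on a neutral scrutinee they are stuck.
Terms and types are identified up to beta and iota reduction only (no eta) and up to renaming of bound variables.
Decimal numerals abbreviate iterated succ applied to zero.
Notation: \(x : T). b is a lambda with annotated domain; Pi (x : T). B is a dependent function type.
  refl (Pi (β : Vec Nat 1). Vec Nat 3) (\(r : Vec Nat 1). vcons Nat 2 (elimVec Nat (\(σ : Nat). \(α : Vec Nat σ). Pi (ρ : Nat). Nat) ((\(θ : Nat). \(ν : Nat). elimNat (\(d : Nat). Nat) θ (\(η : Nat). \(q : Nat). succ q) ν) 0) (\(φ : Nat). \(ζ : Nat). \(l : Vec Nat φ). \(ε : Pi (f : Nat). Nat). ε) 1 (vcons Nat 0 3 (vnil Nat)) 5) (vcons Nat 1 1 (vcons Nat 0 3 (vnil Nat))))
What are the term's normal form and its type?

reduced normal form:
  refl (Pi (β : Vec Nat 1). Vec Nat 3) (\(r : Vec Nat 1). vcons Nat 2 5 (vcons Nat 1 1 (vcons Nat 0 3 (vnil Nat))))
inferred type:
  Eq (Pi (β : Vec Nat 1). Vec Nat 3) (\(r : Vec Nat 1). vcons Nat 2 5 (vcons Nat 1 1 (vcons Nat 0 3 (vnil Nat)))) (\(σ : Vec Nat 1). vcons Nat 2 5 (vcons Nat 1 1 (vcons Nat 0 3 (vnil Nat))))


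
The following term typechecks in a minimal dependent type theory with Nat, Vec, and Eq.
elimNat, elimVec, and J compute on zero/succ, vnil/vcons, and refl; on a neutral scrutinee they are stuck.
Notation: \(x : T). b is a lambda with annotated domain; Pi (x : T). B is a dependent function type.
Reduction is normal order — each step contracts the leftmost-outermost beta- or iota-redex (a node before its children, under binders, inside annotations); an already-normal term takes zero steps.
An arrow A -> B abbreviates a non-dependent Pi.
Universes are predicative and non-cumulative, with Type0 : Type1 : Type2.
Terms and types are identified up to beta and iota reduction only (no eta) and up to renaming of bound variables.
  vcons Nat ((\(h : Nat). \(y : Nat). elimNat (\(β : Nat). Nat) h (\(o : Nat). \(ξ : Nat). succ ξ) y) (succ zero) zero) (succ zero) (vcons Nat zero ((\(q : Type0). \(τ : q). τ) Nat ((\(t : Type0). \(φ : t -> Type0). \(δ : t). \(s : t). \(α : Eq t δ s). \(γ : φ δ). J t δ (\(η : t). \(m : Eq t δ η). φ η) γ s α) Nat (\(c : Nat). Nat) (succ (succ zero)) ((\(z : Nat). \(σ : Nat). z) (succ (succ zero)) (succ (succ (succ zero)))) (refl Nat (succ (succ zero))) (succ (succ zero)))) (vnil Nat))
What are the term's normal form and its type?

reduced normal form:
  vcons Nat (succ zero) (succ zero) (vcons Nat zero (succ (succ zero)) (vnil Nat))
type:
  Vec Nat (succ (succ zero))
observation: the leftmost-outermost redex is a beta-redex, and normalization takes 12 steps.


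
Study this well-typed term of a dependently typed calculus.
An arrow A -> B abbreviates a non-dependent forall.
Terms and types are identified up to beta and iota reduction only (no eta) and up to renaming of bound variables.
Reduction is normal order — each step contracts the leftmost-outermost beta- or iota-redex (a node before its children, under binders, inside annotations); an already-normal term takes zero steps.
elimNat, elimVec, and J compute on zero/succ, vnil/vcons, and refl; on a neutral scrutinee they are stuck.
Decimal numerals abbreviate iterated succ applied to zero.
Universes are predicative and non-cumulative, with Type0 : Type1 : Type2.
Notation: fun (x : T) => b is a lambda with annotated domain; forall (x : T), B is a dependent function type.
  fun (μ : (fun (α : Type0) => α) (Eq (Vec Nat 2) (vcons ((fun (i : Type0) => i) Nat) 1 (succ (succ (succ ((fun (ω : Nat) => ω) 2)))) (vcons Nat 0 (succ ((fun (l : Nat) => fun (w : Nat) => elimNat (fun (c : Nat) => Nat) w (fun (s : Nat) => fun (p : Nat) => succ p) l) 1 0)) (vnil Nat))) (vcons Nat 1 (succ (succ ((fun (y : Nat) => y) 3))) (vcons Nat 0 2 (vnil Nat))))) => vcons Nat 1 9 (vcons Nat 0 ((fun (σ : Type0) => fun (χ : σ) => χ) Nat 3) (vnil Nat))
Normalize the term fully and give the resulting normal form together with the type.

normal form:
  fun (μ : Eq (Vec Nat 2) (vcons Nat 1 5 (vcons Nat 0 2 (vnil Nat))) (vcons Nat 1 5 (vcons Nat 0 2 (vnil Nat)))) => vcons Nat 1 9 (vcons Nat 0 3 (vnil Nat))
type:
  Eq (Vec Nat 2) (vcons Nat 1 5 (vcons Nat 0 2 (vnil Nat))) (vcons Nat 1 5 (vcons Nat 0 2 (vnil Nat))) -> Vec Nat 2


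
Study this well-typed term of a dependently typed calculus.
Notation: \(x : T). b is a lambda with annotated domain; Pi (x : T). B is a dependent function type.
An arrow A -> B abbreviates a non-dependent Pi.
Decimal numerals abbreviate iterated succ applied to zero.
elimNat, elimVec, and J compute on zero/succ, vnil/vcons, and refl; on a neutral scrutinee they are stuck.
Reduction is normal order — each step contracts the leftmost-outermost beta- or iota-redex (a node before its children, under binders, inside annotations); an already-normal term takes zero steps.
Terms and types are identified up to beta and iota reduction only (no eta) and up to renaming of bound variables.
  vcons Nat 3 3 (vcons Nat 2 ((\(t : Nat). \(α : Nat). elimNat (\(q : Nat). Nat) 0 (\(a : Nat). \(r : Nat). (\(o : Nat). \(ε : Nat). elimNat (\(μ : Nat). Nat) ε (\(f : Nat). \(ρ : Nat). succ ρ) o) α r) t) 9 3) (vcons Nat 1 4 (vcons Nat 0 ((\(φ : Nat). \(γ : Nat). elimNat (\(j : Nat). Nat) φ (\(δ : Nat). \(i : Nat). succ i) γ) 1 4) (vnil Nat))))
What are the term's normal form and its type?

resulting normal form:
  vcons Nat 3 3 (vcons Nat 2 27 (vcons Nat 1 4 (vcons Nat 0 5 (vnil Nat))))
the term's type:
  Vec Nat 4


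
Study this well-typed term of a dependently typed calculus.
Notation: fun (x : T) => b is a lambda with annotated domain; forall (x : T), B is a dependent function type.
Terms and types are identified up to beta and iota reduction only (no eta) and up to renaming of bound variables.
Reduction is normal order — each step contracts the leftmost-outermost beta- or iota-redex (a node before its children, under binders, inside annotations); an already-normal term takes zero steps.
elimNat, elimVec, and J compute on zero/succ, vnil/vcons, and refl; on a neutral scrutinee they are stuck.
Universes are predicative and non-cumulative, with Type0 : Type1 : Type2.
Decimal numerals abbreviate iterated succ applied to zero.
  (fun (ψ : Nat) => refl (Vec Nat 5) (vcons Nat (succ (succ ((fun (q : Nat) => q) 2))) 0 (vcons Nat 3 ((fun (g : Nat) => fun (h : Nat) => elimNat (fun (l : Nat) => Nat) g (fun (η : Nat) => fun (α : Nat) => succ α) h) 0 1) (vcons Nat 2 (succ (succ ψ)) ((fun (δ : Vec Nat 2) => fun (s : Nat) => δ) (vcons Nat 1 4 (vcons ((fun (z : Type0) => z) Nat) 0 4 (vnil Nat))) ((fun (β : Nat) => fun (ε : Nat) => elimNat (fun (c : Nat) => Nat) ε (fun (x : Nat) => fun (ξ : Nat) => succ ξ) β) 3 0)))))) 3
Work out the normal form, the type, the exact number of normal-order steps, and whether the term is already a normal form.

reduced normal form:
  refl (Vec Nat 5) (vcons Nat 4 0 (vcons Nat 3 1 (vcons Nat 2 5 (vcons Nat 1 4 (vcons Nat 0 4 (vnil Nat))))))
the term's type:
  Eq (Vec Nat 5) (vcons Nat 4 0 (vcons Nat 3 1 (vcons Nat 2 5 (vcons Nat 1 4 (vcons Nat 0 4 (vnil Nat)))))) (vcons Nat 4 0 (vcons Nat 3 1 (vcons Nat 2 5 (vcons Nat 1 4 (vcons Nat 0 4 (vnil Nat))))))
reduction steps (normal order): 11
started in normal form: no
first redex: a beta-redex


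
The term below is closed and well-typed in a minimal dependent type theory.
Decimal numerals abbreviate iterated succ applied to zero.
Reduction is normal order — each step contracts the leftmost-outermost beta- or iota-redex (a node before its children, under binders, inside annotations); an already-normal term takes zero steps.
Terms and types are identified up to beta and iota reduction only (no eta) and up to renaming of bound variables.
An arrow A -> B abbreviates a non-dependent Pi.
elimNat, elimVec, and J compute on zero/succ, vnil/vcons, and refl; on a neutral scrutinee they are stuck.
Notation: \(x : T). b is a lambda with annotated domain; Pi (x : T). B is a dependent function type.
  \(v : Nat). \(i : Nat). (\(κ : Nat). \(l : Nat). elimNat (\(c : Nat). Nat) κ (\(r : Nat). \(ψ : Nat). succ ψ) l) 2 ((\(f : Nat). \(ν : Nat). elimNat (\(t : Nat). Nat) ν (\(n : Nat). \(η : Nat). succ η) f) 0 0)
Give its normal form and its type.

resulting normal form:
  \(v : Nat). \(i : Nat). 2
the term's type:
  Nat -> Nat -> Nat
observation: reduction starts at a beta-redex, and 6 normal-order steps reach the normal form.


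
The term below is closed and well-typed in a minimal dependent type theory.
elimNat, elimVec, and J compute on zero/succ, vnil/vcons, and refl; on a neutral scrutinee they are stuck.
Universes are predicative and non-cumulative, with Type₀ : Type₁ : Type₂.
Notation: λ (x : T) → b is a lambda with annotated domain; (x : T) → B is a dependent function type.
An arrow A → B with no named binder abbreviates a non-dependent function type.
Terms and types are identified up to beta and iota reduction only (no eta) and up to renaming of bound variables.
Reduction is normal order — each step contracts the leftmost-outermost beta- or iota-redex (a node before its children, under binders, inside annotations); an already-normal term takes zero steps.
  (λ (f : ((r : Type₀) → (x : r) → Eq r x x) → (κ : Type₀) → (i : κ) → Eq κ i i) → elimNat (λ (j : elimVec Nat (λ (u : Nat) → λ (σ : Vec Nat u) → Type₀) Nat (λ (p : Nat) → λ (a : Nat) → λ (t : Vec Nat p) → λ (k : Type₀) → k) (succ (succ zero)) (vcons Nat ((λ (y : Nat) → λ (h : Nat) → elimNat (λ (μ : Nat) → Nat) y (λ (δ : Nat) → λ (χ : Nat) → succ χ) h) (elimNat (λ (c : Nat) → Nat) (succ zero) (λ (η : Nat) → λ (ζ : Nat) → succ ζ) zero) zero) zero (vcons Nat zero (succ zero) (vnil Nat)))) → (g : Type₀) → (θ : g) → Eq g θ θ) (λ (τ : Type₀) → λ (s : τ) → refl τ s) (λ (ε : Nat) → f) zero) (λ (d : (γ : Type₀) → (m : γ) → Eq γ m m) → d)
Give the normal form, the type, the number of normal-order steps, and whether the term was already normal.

normal form:
  λ (f : Type₀) → λ (r : f) → refl f r
the term's type:
  (f : Type₀) → (r : f) → Eq f r r
steps to reach normal form (normal order): 2
term was already normal: no
first contracted redex: a beta-redex


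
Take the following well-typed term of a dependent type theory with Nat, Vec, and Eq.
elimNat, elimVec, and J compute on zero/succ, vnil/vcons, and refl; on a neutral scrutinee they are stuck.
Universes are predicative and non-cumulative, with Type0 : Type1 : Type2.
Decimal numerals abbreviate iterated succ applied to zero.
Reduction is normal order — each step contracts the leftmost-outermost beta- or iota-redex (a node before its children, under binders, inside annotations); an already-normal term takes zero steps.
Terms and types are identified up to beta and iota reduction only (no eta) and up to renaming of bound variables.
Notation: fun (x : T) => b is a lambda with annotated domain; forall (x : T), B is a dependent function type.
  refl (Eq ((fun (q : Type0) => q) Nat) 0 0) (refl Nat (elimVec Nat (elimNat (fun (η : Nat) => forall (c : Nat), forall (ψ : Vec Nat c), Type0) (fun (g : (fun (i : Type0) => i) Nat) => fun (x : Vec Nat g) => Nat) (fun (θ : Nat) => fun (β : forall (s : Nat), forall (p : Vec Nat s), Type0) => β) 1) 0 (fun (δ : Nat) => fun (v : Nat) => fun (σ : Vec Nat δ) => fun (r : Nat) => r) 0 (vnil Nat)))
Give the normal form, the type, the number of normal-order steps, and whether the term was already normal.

normal form:
  refl (Eq Nat 0 0) (refl Nat 0)
type:
  Eq (Eq Nat 0 0) (refl Nat 0) (refl Nat 0)
normal-order step count: 2
started in normal form: no
first contracted redex: a beta-redex


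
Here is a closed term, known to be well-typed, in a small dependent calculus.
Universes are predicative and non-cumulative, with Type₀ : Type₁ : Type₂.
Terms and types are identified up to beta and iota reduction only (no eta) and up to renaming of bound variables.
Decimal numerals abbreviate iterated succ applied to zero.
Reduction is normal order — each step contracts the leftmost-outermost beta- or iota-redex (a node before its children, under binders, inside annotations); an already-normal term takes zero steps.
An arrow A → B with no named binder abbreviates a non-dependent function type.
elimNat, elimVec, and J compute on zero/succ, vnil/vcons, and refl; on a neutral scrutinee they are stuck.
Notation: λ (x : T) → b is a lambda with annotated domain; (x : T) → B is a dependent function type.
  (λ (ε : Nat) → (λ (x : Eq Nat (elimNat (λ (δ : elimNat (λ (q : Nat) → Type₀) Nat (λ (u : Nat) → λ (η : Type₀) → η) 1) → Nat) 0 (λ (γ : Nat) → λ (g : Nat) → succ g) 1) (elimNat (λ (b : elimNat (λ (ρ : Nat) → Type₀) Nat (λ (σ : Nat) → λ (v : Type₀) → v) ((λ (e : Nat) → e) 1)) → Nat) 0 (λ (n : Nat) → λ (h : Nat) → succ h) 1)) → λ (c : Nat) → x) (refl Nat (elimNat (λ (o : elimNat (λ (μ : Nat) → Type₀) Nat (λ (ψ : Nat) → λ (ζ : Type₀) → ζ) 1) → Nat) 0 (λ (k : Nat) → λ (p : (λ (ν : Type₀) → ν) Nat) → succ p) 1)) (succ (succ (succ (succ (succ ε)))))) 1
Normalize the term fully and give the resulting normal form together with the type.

resulting normal form:
  refl Nat 1
the term's type:
  Eq Nat 1 1
observation: 7 normal-order steps separate the term from its normal form.


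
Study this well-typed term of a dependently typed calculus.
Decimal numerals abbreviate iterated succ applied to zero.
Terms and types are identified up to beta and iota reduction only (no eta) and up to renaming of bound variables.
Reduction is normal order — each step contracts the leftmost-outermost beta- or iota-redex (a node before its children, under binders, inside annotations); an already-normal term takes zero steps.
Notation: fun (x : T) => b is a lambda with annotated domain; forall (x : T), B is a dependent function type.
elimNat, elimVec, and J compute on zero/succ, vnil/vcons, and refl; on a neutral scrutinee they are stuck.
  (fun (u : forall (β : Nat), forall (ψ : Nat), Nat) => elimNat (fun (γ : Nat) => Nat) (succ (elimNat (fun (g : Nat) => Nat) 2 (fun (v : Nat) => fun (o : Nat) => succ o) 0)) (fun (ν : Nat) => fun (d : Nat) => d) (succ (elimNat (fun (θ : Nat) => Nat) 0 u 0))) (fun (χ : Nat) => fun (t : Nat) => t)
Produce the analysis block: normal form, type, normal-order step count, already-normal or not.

resulting normal form:
  3
inferred type:
  Nat
normal-order step count: 7
already normal: no
first redex: a beta-redex


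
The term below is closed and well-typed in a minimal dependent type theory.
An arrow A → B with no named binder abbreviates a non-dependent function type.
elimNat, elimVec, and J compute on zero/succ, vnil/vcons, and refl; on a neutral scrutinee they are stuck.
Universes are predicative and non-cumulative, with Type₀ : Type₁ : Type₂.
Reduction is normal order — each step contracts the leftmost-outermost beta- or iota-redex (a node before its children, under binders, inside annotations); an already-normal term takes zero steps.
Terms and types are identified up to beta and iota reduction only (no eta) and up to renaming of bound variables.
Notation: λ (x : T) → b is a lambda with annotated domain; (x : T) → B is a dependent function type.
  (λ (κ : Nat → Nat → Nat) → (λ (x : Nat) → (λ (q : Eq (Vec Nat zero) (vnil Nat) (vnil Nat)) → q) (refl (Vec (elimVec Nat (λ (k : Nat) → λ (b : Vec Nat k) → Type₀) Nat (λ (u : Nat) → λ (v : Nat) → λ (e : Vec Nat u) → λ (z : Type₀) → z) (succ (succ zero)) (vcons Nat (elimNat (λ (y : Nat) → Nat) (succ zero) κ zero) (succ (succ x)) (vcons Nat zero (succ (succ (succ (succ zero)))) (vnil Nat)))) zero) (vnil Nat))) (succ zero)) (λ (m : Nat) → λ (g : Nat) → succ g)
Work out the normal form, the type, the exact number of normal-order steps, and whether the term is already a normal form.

resulting normal form:
  refl (Vec Nat zero) (vnil Nat)
inferred type:
  Eq (Vec Nat zero) (vnil Nat) (vnil Nat)
steps to reach normal form (normal order): 14
term was already normal: no
first contracted redex: a beta-redex
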